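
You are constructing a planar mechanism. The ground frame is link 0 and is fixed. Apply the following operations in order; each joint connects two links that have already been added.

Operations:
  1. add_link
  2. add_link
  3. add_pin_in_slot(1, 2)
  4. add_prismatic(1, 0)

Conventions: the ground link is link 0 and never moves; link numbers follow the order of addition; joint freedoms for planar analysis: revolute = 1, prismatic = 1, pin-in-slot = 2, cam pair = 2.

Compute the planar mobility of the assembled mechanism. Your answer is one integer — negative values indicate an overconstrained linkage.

ground; <1,0,0>
#1 <2,0,0>
#2 <3,0,0>
PS:1↔2 J2 <3,0,1>
P:1↔0 J1 <3,1,1>
3×2 − 2×1 − 1×1 = 3

M = 3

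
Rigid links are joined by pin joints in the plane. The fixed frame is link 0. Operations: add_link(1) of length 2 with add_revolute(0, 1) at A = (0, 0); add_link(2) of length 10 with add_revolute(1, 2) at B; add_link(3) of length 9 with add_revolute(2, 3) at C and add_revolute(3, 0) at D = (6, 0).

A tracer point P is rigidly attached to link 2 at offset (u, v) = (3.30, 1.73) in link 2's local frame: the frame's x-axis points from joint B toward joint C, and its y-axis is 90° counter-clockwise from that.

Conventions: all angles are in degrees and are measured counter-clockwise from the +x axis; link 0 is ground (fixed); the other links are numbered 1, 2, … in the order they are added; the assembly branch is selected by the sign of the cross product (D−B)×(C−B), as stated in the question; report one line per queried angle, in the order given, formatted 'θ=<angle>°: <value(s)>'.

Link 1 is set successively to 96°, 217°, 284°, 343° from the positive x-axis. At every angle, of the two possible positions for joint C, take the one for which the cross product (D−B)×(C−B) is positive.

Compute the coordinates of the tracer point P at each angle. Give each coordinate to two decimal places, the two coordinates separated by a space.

A=(0,0), D=(6.00,0)
θ=96°: B = A + 2.00·(cos96°, sin96°) = (-0.2091, 1.9890)
θ=96°: |BD| = 6.5199
θ=96°: circle(B,10.00) ∩ circle(D,9.00): a=4.7170, h=8.8176
θ=96°:   candidates: C₊=(6.9731,8.9472) cross=57.489; C₋=(1.5931,-7.8472) cross=-57.489
θ=96°:   branch + wants cross > 0 → take C=(6.9731,8.9472) (cross=57.489)
θ=96°: ex = (C−B)/|BC| = (0.7182,0.6958); ey = (-0.6958,0.7182)
θ=96°: P = B + 3.30·ex + 1.73·ey = (0.9573,5.5278)
θ=217°: B = A + 2.00·(cos217°, sin217°) = (-1.5973, -1.2036)
θ=217°: |BD| = 7.6920
θ=217°: circle(B,10.00) ∩ circle(D,9.00): a=5.0811, h=8.6129
θ=217°:   candidates: C₊=(2.0735,8.0983) cross=66.251; C₋=(4.7689,-8.9154) cross=-66.251
θ=217°:   branch + wants cross > 0 → take C=(2.0735,8.0983) (cross=66.251)
θ=217°: ex = (C−B)/|BC| = (0.3671,0.9302); ey = (-0.9302,0.3671)
θ=217°: P = B + 3.30·ex + 1.73·ey = (-1.9952,2.5010)
θ=284°: B = A + 2.00·(cos284°, sin284°) = (0.4838, -1.9406)
θ=284°: |BD| = 5.8476
θ=284°: circle(B,10.00) ∩ circle(D,9.00): a=4.5484, h=8.9057
θ=284°:   candidates: C₊=(1.8190,7.9699) cross=52.077; C₋=(7.7300,-8.8322) cross=-52.077
θ=284°:   branch + wants cross > 0 → take C=(1.8190,7.9699) (cross=52.077)
θ=284°: ex = (C−B)/|BC| = (0.1335,0.9910); ey = (-0.9910,0.1335)
θ=284°: P = B + 3.30·ex + 1.73·ey = (-0.7901,1.5608)
θ=343°: B = A + 2.00·(cos343°, sin343°) = (1.9126, -0.5847)
θ=343°: |BD| = 4.1290
θ=343°: circle(B,10.00) ∩ circle(D,9.00): a=4.3653, h=8.9969
θ=343°:   candidates: C₊=(4.9598,8.9397) cross=37.148; C₋=(7.5080,-8.8728) cross=-37.148
θ=343°:   branch + wants cross > 0 → take C=(4.9598,8.9397) (cross=37.148)
θ=343°: ex = (C−B)/|BC| = (0.3047,0.9524); ey = (-0.9524,0.3047)
θ=343°: P = B + 3.30·ex + 1.73·ey = (1.2705,3.0855)

θ=96°: 0.96 5.53
θ=217°: -2.00 2.50
θ=284°: -0.79 1.56
θ=343°: 1.27 3.09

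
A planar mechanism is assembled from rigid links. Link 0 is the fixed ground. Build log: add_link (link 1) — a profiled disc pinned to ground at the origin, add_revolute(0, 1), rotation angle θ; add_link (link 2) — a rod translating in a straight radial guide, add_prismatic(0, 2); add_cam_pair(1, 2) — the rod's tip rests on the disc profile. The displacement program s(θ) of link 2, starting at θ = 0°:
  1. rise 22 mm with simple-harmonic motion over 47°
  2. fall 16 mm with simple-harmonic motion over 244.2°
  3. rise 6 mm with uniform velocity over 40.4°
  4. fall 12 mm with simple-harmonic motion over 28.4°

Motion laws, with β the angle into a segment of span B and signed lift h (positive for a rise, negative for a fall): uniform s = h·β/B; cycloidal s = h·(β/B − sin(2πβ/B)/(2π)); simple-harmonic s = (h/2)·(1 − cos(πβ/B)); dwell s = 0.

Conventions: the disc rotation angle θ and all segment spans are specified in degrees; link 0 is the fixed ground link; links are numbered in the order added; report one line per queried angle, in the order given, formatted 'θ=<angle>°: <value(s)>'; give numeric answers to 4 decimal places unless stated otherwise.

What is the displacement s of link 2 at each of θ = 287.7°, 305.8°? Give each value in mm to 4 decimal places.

seg 1 [0°–47°] simple-harmonic, h=22: full span → s += 22 → s = 22.0000
seg 2 [47°–291.2°] simple-harmonic, h=-16: θ=287.7° here. β=240.7, B=244.2. -16/2·(1 − cos(π·0.9857)) = -15.9919 → s = 6.0081
seg 2 [47°–291.2°] simple-harmonic, h=-16: full span → s += -16 → s = 6.0000
seg 3 [291.2°–331.6°] uniform, h=6: θ=305.8° here. β=14.6, B=40.4. 6·14.6/40.4 = 2.1683 → s = 8.1683

θ=287.7°: 6.0081
θ=305.8°: 8.1683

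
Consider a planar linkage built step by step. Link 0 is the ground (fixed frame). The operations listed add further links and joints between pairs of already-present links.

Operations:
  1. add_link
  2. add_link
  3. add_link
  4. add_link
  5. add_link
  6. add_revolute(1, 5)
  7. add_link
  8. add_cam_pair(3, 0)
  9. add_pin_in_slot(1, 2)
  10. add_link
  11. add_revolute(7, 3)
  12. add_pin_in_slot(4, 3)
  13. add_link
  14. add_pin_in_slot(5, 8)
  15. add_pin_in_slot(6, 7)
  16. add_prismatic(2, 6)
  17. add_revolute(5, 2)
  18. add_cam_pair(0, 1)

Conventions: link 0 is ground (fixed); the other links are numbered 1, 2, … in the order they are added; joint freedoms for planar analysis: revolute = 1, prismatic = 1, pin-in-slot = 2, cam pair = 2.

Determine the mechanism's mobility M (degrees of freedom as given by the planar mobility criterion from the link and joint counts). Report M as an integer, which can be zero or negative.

ground; <1,0,0>
#1 <2,0,0>
#2 <3,0,0>
#3 <4,0,0>
#4 <5,0,0>
#5 <6,0,0>
R:1↔5 J1 <6,1,0>
#6 <7,1,0>
C:3↔0 J2 <7,1,1>
PS:1↔2 J2 <7,1,2>
#7 <8,1,2>
R:7↔3 J1 <8,2,2>
PS:4↔3 J2 <8,2,3>
#8 <9,2,3>
PS:5↔8 J2 <9,2,4>
PS:6↔7 J2 <9,2,5>
P:2↔6 J1 <9,3,5>
R:5↔2 J1 <9,4,5>
C:0↔1 J2 <9,4,6>
3×8 − 2×4 − 1×6 = 10

M = 10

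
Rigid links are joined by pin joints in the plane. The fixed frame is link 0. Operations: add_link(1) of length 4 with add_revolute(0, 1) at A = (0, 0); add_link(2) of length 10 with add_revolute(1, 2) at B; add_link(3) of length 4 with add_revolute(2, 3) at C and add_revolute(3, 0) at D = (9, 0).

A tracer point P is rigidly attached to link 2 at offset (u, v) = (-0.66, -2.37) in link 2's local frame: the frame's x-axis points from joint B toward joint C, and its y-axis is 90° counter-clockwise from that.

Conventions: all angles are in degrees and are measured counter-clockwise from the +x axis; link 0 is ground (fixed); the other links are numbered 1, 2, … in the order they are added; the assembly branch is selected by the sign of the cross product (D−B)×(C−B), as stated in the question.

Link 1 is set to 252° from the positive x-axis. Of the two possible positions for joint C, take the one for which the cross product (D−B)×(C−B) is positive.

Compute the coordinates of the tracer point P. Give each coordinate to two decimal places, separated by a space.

A=(0,0), D=(9.00,0)
B = A + 4.00·(cos252°, sin252°) = (-1.2361, -3.8042)
|BD| = 10.9201
circle(B,10.00) ∩ circle(D,4.00): a=9.3062, h=3.6599
  candidates: C₊=(6.2121,2.8684) cross=39.967; C₋=(8.7622,-3.9929) cross=-39.967
  branch + wants cross > 0 → take C=(6.2121,2.8684) (cross=39.967)
ex = (C−B)/|BC| = (0.7448,0.6673); ey = (-0.6673,0.7448)
P = B + -0.66·ex + -2.37·ey = (-0.1462,-6.0098)

-0.15 -6.01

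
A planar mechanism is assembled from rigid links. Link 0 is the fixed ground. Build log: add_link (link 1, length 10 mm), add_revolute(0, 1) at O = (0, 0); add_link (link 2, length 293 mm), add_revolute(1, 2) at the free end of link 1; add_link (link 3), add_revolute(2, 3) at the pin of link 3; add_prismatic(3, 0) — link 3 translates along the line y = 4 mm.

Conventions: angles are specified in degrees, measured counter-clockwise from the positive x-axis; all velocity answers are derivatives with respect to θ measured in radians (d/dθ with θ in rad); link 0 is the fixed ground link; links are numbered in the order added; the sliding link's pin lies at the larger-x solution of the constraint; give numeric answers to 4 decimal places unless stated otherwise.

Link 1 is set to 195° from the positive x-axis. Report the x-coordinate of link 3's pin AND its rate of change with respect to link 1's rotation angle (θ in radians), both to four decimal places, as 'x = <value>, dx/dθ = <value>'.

geometry: r = 10 mm, L = 293 mm, e = 4 mm
crank pin P = (r cos θ, r sin θ) = (-9.659258, -2.588190)
h = r sin θ − e = -2.588190 − 4 = -6.588190
x = r cos θ + √(L² − h²) = -9.659258 + 292.925922 = 283.266664
dx/dθ = −r sin θ − h·r cos θ/√(L² − h²) (θ in radians; h = -6.588190) = 2.370944

x = 283.2667, dx/dθ = 2.3709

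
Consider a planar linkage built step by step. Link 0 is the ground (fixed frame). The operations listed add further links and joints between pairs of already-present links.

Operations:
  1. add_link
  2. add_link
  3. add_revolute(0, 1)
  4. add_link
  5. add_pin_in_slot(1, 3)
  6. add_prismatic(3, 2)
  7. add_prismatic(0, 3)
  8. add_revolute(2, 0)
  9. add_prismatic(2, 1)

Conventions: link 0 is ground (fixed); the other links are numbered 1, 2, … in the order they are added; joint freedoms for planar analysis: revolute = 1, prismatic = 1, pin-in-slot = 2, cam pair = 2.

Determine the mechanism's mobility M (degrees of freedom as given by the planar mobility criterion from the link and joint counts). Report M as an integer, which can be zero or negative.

link 0 = ground. State L|J1|J2 = 1|0|0
+link1  2|0|0
+link2  3|0|0
R(0,1) f=1→J1  3|1|0
+link3  4|1|0
PS(1,3) f=2→J2  4|1|1
P(3,2) f=1→J1  4|2|1
P(0,3) f=1→J1  4|3|1
R(2,0) f=1→J1  4|4|1
P(2,1) f=1→J1  4|5|1
M = 3(4−1)−2·5−1 = 9−10−1 = -2

M = -2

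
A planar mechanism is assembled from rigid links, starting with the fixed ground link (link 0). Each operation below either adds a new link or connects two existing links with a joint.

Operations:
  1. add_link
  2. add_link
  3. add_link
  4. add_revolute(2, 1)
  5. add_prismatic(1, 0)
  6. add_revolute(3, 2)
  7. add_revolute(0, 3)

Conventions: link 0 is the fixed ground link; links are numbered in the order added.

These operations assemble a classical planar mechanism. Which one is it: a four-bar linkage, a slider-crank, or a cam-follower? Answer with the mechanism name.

links: 4 (incl. ground); joints: 3 revolute, 1 prismatic, 0 higher (cam) pair, forming one closed loop
4 links, 3 revolutes + 1 prismatic in one loop → slider-crank

slider-crank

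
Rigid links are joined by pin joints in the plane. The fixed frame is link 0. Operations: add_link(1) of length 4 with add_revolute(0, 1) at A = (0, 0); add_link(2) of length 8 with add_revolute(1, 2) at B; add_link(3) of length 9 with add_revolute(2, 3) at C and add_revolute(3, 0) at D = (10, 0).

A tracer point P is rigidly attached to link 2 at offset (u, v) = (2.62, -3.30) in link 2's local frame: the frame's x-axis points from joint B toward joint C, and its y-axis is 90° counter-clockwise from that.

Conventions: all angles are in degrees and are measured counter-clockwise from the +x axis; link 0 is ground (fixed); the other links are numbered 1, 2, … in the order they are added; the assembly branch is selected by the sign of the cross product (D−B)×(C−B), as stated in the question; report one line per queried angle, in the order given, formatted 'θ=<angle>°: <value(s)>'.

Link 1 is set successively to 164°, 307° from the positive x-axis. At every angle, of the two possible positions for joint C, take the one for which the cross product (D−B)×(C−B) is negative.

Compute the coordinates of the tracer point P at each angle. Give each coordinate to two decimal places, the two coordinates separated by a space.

A=(0,0), D=(10.00,0)
θ=164°: B = A + 4.00·(cos164°, sin164°) = (-3.8450, 1.1025)
θ=164°: |BD| = 13.8889
θ=164°: circle(B,8.00) ∩ circle(D,9.00): a=6.3324, h=4.8888
θ=164°:   candidates: C₊=(2.8555,5.4732) cross=67.900; C₋=(2.0793,-4.2735) cross=-67.900
θ=164°:   branch - wants cross < 0 → take C=(2.0793,-4.2735) (cross=-67.900)
θ=164°: ex = (C−B)/|BC| = (0.7405,-0.6720); ey = (0.6720,0.7405)
θ=164°: P = B + 2.62·ex + -3.30·ey = (-4.1224,-3.1019)
θ=307°: B = A + 4.00·(cos307°, sin307°) = (2.4073, -3.1945)
θ=307°: |BD| = 8.2374
θ=307°: circle(B,8.00) ∩ circle(D,9.00): a=3.0868, h=7.3805
θ=307°:   candidates: C₊=(2.3903,4.8054) cross=60.796; C₋=(8.1147,-8.8003) cross=-60.796
θ=307°:   branch - wants cross < 0 → take C=(8.1147,-8.8003) (cross=-60.796)
θ=307°: ex = (C−B)/|BC| = (0.7134,-0.7007); ey = (0.7007,0.7134)
θ=307°: P = B + 2.62·ex + -3.30·ey = (1.9641,-7.3848)

θ=164°: -4.12 -3.10
θ=307°: 1.96 -7.38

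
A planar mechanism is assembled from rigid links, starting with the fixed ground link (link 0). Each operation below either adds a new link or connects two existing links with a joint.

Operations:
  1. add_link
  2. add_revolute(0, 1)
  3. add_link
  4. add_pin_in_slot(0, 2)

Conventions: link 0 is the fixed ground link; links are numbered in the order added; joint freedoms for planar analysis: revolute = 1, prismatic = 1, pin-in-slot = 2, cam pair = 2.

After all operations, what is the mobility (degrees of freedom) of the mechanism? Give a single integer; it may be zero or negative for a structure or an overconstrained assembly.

(L,J1,J2)=(1,0,0); link0 fixed
link1: (2,0,0)
R 0-1 [J1]: (2,1,0)
link2: (3,1,0)
PS 0-2 [J2]: (3,1,1)
Grübler: 3·2 − 2·1 − 1 = 3

M = 3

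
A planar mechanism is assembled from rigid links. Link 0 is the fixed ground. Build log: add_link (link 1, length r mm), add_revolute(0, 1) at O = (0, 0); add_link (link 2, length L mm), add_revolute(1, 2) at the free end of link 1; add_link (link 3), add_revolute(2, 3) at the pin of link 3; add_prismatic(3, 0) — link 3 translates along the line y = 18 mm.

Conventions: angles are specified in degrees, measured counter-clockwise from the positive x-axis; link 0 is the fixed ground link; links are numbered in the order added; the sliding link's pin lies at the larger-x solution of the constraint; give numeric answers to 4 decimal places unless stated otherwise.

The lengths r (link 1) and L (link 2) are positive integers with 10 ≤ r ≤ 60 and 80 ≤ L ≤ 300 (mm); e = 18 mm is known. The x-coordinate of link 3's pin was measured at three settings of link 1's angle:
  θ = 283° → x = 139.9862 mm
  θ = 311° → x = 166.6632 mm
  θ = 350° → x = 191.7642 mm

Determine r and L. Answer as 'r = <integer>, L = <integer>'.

constraint per measurement: (x − r cos θ)² + (r sin θ − e)² = L²
subtracting the θ₁ and θ₂ equations cancels the r² and L² terms:
r = (x₁² − x₂²) / (2[(x₁cos θ₁ + e sin θ₁) − (x₂cos θ₂ + e sin θ₂)]) = 50.0001 → r = 50
L² = (x₁ − r cos θ₁)² + (r sin θ₁ − e)² = 21024.9980 → L = 145.0000 → L = 145
check at θ₃=350°: x = 191.7642 (printed 191.7642) ✓

r = 50, L = 145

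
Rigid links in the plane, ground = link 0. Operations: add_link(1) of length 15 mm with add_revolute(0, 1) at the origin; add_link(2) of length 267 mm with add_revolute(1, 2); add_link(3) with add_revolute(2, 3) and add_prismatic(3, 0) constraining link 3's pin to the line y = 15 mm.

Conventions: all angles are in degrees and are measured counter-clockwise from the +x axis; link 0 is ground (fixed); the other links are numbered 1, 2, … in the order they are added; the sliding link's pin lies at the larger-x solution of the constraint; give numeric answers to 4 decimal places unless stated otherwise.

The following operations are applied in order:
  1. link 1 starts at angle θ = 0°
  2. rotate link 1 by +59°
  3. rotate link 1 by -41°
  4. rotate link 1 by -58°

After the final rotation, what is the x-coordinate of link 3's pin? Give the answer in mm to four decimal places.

geometry: r = 15 mm, L = 267 mm, e = 15 mm; θ starts at 0°
rotate link 1 by +59°: θ ← 0° +59° = 59°
rotate link 1 by -41°: θ ← 59° -41° = 18°
rotate link 1 by -58°: θ ← 18° -58° = -40°
crank pin P = (r cos θ, r sin θ) = (11.490667, -9.641814)
h = r sin θ − e = -9.641814 − 15 = -24.641814
x = r cos θ + √(L² − h²) = 11.490667 + 265.860454 = 277.351121

277.3511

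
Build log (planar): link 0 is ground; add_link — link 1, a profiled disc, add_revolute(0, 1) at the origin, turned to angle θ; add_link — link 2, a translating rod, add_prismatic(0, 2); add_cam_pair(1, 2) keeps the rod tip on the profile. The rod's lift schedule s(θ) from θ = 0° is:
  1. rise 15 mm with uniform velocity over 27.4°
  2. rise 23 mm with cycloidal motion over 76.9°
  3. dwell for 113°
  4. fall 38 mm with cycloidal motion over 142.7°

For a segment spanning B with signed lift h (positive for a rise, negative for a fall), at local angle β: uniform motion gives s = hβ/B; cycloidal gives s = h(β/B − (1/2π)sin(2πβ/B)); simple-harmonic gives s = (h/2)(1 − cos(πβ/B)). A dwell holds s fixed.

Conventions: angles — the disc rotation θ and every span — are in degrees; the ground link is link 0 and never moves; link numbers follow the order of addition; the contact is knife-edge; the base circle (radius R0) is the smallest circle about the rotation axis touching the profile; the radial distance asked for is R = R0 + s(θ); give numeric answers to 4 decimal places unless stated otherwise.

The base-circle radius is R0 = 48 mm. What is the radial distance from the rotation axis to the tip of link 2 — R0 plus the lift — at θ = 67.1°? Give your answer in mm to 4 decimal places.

seg 1 [0°–27.4°] uniform, h=15: full span → s += 15 → s = 15.0000
seg 2 [27.4°–104.3°] cycloidal, h=23: θ=67.1° here. β=39.7, B=76.9. 23·(0.5163 − sin(2π·0.5163)/(2π)) = 12.2471 → s = 27.2471
R = R0 + s = 48 + 27.2471 = 75.2471

75.2471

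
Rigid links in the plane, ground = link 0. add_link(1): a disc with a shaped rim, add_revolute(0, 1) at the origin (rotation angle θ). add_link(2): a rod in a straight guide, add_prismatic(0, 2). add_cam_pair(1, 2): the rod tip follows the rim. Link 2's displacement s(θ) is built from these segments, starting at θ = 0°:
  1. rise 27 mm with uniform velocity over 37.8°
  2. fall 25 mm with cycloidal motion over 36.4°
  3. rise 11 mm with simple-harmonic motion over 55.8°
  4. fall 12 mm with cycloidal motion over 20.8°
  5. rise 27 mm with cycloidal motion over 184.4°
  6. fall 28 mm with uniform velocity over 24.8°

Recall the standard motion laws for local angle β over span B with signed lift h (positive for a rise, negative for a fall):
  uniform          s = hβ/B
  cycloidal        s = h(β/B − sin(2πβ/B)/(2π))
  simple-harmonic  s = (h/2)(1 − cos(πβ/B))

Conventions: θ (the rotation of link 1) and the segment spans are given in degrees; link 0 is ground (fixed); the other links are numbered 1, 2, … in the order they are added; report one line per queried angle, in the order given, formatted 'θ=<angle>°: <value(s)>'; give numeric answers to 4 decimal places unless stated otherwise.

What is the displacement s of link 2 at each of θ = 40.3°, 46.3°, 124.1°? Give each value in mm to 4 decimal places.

segment 1 (0° to 37.8°, uniform, h = 27) is passed completely: s = 0.0000 + (27) = 27.0000
θ = 40.3° falls in segment 2 (37.8° to 74.2°, cycloidal, h = -25): β = 40.3 − 37.8 = 2.5°, B = 36.4°; Δs = -25·(0.0687 − sin(2π·0.0687)/(2π)) = -0.0528; s = 27.0000 − 0.0528 = 26.9472
θ = 46.3° falls in segment 2 (37.8° to 74.2°, cycloidal, h = -25): β = 46.3 − 37.8 = 8.5°, B = 36.4°; Δs = -25·(0.2335 − sin(2π·0.2335)/(2π)) = -1.8804; s = 27.0000 − 1.8804 = 25.1196
segment 2 (37.8° to 74.2°, cycloidal, h = -25) is passed completely: s = 27.0000 + (-25) = 2.0000
θ = 124.1° falls in segment 3 (74.2° to 130°, simple-harmonic, h = 11): β = 124.1 − 74.2 = 49.9°, B = 55.8°; Δs = 11/2·(1 − cos(π·0.8943)) = 10.6993; s = 2.0000 + 10.6993 = 12.6993

θ=40.3°: 26.9472
θ=46.3°: 25.1196
θ=124.1°: 12.6993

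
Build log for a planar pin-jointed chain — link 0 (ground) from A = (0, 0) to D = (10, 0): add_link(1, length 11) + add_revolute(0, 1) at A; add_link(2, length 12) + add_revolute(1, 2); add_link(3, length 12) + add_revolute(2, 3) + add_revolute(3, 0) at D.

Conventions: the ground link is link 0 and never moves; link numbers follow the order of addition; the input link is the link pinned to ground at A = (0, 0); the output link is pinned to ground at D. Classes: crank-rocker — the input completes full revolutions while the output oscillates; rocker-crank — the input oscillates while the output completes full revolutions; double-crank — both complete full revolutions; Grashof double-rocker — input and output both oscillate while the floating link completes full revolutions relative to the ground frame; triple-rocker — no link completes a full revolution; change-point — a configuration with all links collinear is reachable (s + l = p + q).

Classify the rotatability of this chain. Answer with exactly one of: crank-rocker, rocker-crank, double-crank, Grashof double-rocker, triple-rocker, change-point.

lengths: ground=10, input=11, coupler=12, output=12
sorted: s=10 (shortest), l=12 (longest), p+q=23
s + l = 22 vs p + q = 23
s + l < p + q (Grashof) with shortest = ground link → double-crank

double-crank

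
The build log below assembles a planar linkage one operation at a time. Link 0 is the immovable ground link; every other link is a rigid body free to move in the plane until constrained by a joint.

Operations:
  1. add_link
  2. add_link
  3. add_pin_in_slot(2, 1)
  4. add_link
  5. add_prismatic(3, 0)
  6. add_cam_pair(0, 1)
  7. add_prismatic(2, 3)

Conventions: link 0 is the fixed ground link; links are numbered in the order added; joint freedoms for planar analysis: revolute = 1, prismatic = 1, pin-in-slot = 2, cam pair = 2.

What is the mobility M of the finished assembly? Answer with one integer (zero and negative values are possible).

L=1 J1=0 J2=0
add link → L=2 J1=0 J2=0
add link → L=3 J1=0 J2=0
PS@2,1 dof=2 J2 → L=3 J1=0 J2=1
add link → L=4 J1=0 J2=1
P@3,0 dof=1 J1 → L=4 J1=1 J2=1
C@0,1 dof=2 J2 → L=4 J1=1 J2=2
P@2,3 dof=1 J1 → L=4 J1=2 J2=2
M=3(L−1)−2J1−J2=3·3−2·2−2=3

M = 3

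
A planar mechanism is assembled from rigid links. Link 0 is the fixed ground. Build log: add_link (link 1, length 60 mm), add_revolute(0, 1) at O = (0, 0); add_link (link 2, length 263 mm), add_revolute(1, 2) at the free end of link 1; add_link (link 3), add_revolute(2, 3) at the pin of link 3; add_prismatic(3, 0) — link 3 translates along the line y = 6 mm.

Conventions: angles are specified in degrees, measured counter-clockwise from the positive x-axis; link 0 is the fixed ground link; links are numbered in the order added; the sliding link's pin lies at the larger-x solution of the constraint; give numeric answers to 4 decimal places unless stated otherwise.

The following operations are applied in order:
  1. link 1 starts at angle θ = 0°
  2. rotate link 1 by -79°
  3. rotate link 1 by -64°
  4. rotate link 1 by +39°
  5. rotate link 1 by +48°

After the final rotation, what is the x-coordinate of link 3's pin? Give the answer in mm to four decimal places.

geometry: r = 60 mm, L = 263 mm, e = 6 mm; θ starts at 0°
rotate link 1 by -79°: θ ← 0° -79° = -79°
rotate link 1 by -64°: θ ← -79° -64° = -143°
rotate link 1 by +39°: θ ← -143° +39° = -104°
rotate link 1 by +48°: θ ← -104° +48° = -56°
crank pin P = (r cos θ, r sin θ) = (33.551574, -49.742254)
h = r sin θ − e = -49.742254 − 6 = -55.742254
x = r cos θ + √(L² − h²) = 33.551574 + 257.024904 = 290.576478

290.5765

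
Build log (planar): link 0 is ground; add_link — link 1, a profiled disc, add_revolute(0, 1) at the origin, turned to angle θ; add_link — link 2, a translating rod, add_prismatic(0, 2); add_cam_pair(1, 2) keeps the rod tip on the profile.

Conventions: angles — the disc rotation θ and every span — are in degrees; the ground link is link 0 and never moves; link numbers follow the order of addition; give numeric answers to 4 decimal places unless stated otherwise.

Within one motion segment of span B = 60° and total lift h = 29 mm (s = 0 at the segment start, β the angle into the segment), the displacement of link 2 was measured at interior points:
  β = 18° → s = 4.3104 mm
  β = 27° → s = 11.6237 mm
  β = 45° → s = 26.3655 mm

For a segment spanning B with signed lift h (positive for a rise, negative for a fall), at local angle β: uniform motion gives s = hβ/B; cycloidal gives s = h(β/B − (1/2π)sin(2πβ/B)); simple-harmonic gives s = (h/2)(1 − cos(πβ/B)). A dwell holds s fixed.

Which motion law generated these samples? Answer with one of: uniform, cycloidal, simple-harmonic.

candidates at β/B = r: uniform s = h·r (linear in β); cycloidal s = h·(r − sin(2πr)/(2π)); simple-harmonic s = (h/2)(1 − cos(πr))
β=18°: printed 4.3104 | uniform 8.7000, cycloidal 4.3104, simple-harmonic 5.9771
β=27°: printed 11.6237 | uniform 13.0500, cycloidal 11.6237, simple-harmonic 12.2317
β=45°: printed 26.3655 | uniform 21.7500, cycloidal 26.3655, simple-harmonic 24.7530
only one law matches every sample → cycloidal

cycloidal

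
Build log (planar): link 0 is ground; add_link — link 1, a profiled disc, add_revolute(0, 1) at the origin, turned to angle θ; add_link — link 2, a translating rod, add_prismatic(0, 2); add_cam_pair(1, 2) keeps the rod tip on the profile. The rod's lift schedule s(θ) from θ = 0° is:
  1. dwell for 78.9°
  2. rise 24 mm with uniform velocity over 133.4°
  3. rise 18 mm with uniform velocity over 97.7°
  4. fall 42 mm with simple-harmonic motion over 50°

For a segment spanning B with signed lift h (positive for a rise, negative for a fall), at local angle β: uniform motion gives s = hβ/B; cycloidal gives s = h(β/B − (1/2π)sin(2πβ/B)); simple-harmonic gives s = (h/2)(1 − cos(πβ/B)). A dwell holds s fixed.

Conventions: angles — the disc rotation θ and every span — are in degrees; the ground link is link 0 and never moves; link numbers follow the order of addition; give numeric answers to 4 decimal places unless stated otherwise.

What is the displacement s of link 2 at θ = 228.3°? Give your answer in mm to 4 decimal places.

seg 1 [0°–78.9°] dwell: s stays 0.0000
seg 2 [78.9°–212.3°] uniform, h=24: full span → s += 24 → s = 24.0000
seg 3 [212.3°–310°] uniform, h=18: θ=228.3° here. β=16, B=97.7. 18·16/97.7 = 2.9478 → s = 26.9478

26.9478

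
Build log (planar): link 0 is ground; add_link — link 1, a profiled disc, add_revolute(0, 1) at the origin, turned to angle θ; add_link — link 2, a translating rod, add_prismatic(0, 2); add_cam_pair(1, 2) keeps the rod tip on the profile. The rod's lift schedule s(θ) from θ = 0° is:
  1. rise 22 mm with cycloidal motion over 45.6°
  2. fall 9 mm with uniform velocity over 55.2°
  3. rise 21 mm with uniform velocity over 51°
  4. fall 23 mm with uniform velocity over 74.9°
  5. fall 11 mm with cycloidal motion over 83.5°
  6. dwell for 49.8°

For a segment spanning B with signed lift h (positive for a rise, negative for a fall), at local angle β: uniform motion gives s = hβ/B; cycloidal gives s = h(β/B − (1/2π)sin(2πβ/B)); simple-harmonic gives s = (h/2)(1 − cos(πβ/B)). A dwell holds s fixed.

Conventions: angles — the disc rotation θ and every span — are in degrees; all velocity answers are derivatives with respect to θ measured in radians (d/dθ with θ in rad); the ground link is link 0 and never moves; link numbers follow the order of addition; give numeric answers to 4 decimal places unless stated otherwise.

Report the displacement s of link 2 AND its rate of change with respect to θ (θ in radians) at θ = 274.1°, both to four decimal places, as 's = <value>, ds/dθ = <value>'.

seg 1 [0°–45.6°] cycloidal, h=22: full span → s += 22 → s = 22.0000
seg 2 [45.6°–100.8°] uniform, h=-9: full span → s += -9 → s = 13.0000
seg 3 [100.8°–151.8°] uniform, h=21: full span → s += 21 → s = 34.0000
seg 4 [151.8°–226.7°] uniform, h=-23: full span → s += -23 → s = 11.0000
seg 5 [226.7°–310.2°] cycloidal, h=-11: θ=274.1° here. β=47.4, B=83.5. -11·(0.5677 − sin(2π·0.5677)/(2π)) = -6.9664 → s = 4.0336
velocity in seg [226.7°–310.2°] (cycloidal), θ in radians: β = 47.4° = 0.8273 rad, B = 83.5° = 1.4573 rad; ds/dθ = (h/B)(1 − cos(2πβ/B)) = ((-11)/1.4573)(1 − cos(2π·0.5677)) = -14.423953 mm/rad

s = 4.0336, ds/dθ = -14.4240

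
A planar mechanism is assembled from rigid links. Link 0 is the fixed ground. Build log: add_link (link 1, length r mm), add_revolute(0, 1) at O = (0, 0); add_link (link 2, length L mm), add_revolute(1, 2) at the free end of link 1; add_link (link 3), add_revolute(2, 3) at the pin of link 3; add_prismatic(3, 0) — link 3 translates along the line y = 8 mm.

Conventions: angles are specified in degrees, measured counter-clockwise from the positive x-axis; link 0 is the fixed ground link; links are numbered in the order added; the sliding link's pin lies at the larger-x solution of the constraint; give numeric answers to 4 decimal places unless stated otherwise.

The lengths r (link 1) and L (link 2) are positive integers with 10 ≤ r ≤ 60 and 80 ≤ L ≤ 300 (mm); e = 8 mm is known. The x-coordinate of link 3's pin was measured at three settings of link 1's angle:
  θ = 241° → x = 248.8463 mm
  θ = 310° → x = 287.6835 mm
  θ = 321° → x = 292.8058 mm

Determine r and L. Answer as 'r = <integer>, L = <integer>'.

constraint per measurement: (x − r cos θ)² + (r sin θ − e)² = L²
subtracting the θ₁ and θ₂ equations cancels the r² and L² terms:
r = (x₁² − x₂²) / (2[(x₁cos θ₁ + e sin θ₁) − (x₂cos θ₂ + e sin θ₂)]) = 34.0000 → r = 34
L² = (x₁ − r cos θ₁)² + (r sin θ₁ − e)² = 71824.0036 → L = 268.0000 → L = 268
check at θ₃=321°: x = 292.8058 (printed 292.8058) ✓

r = 34, L = 268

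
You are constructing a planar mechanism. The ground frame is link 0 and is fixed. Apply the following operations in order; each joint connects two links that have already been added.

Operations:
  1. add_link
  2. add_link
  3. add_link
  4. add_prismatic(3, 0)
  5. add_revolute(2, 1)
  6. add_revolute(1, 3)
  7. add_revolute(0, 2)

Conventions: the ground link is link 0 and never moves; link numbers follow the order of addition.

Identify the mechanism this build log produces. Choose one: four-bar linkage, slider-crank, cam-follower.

links: 4 (incl. ground); joints: 3 revolute, 1 prismatic, 0 higher (cam) pair, forming one closed loop
4 links, 3 revolutes + 1 prismatic in one loop → slider-crank

slider-crank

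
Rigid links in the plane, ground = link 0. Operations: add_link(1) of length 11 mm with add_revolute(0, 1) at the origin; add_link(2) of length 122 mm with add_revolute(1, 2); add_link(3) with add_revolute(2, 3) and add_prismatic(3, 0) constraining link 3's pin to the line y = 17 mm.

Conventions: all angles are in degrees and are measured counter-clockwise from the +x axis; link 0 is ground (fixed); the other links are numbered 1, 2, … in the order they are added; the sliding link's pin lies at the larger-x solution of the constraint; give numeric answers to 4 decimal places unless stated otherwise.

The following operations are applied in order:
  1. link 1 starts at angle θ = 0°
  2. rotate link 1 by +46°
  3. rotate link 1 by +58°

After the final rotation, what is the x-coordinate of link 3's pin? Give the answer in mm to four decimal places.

geometry: r = 11 mm, L = 122 mm, e = 17 mm; θ starts at 0°
rotate link 1 by +46°: θ ← 0° +46° = 46°
rotate link 1 by +58°: θ ← 46° +58° = 104°
crank pin P = (r cos θ, r sin θ) = (-2.661141, 10.673253)
h = r sin θ − e = 10.673253 − 17 = -6.326747
x = r cos θ + √(L² − h²) = -2.661141 + 121.835841 = 119.174701

119.1747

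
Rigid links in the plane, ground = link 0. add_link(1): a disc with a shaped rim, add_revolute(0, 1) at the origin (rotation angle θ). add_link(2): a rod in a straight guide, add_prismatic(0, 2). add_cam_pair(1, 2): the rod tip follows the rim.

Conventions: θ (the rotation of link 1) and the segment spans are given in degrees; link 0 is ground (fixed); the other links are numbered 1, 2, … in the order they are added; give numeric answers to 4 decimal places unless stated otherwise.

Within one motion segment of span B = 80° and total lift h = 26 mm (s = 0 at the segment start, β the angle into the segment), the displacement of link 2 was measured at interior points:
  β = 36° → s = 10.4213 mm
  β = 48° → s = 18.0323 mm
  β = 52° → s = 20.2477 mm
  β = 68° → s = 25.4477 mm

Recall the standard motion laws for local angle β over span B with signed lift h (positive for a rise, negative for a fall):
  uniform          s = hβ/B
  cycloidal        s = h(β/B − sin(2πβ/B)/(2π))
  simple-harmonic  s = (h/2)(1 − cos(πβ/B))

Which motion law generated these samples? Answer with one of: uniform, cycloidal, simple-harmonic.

candidates at β/B = r: uniform s = h·r (linear in β); cycloidal s = h·(r − sin(2πr)/(2π)); simple-harmonic s = (h/2)(1 − cos(πr))
β=36°: printed 10.4213 | uniform 11.7000, cycloidal 10.4213, simple-harmonic 10.9664
β=48°: printed 18.0323 | uniform 15.6000, cycloidal 18.0323, simple-harmonic 17.0172
β=52°: printed 20.2477 | uniform 16.9000, cycloidal 20.2477, simple-harmonic 18.9019
β=68°: printed 25.4477 | uniform 22.1000, cycloidal 25.4477, simple-harmonic 24.5831
only one law matches every sample → cycloidal

cycloidal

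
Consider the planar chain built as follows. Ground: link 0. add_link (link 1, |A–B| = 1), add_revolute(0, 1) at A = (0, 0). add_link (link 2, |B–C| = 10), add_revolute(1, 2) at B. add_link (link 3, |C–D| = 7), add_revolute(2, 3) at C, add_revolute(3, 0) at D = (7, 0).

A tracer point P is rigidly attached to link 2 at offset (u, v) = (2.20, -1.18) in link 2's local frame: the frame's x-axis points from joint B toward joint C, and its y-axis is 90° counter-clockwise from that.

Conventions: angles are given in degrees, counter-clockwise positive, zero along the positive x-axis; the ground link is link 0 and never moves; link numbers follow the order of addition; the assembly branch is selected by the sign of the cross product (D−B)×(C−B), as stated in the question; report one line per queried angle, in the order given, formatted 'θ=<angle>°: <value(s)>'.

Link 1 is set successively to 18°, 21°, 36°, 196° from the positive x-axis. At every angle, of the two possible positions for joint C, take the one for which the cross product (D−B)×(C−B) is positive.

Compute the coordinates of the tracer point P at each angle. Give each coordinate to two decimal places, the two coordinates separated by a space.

A=(0,0), D=(7.00,0)
θ=18°: B = A + 1.00·(cos18°, sin18°) = (0.9511, 0.3090)
θ=18°: |BD| = 6.0568
θ=18°: circle(B,10.00) ∩ circle(D,7.00): a=7.2385, h=6.8995
θ=18°:   candidates: C₊=(8.5322,6.8303) cross=41.789; C₋=(7.8282,-6.9508) cross=-41.789
θ=18°:   branch + wants cross > 0 → take C=(8.5322,6.8303) (cross=41.789)
θ=18°: ex = (C−B)/|BC| = (0.7581,0.6521); ey = (-0.6521,0.7581)
θ=18°: P = B + 2.20·ex + -1.18·ey = (3.3884,0.8491)
θ=21°: B = A + 1.00·(cos21°, sin21°) = (0.9336, 0.3584)
θ=21°: |BD| = 6.0770
θ=21°: circle(B,10.00) ∩ circle(D,7.00): a=7.2347, h=6.9036
θ=21°:   candidates: C₊=(8.5628,6.8233) cross=41.953; C₋=(7.7485,-6.9599) cross=-41.953
θ=21°:   branch + wants cross > 0 → take C=(8.5628,6.8233) (cross=41.953)
θ=21°: ex = (C−B)/|BC| = (0.7629,0.6465); ey = (-0.6465,0.7629)
θ=21°: P = B + 2.20·ex + -1.18·ey = (3.3749,0.8804)
θ=36°: B = A + 1.00·(cos36°, sin36°) = (0.8090, 0.5878)
θ=36°: |BD| = 6.2188
θ=36°: circle(B,10.00) ∩ circle(D,7.00): a=7.2099, h=6.9295
θ=36°:   candidates: C₊=(8.6416,6.8048) cross=43.093; C₋=(7.3317,-6.9921) cross=-43.093
θ=36°:   branch + wants cross > 0 → take C=(8.6416,6.8048) (cross=43.093)
θ=36°: ex = (C−B)/|BC| = (0.7833,0.6217); ey = (-0.6217,0.7833)
θ=36°: P = B + 2.20·ex + -1.18·ey = (3.2658,1.0313)
θ=196°: B = A + 1.00·(cos196°, sin196°) = (-0.9613, -0.2756)
θ=196°: |BD| = 7.9660
θ=196°: circle(B,10.00) ∩ circle(D,7.00): a=7.1841, h=6.9562
θ=196°:   candidates: C₊=(5.9778,6.9250) cross=55.413; C₋=(6.4592,-6.9791) cross=-55.413
θ=196°:   branch + wants cross > 0 → take C=(5.9778,6.9250) (cross=55.413)
θ=196°: ex = (C−B)/|BC| = (0.6939,0.7201); ey = (-0.7201,0.6939)
θ=196°: P = B + 2.20·ex + -1.18·ey = (1.4150,0.4897)

θ=18°: 3.39 0.85
θ=21°: 3.37 0.88
θ=36°: 3.27 1.03
θ=196°: 1.42 0.49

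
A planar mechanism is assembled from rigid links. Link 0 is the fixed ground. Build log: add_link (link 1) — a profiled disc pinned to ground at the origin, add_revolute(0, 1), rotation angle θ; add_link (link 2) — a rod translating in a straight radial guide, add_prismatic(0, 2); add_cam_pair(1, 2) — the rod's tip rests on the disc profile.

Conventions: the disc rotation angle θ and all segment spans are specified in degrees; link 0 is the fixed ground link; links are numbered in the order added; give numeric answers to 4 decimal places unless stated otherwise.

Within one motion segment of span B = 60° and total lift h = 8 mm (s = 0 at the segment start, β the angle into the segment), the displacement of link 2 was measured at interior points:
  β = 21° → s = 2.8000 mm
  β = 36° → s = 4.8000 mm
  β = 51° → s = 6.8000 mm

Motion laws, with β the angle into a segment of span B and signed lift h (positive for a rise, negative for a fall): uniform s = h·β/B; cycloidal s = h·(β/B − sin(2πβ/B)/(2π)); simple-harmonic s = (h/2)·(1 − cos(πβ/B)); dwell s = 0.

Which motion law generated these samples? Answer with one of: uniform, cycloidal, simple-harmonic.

candidates at β/B = r: uniform s = h·r (linear in β); cycloidal s = h·(r − sin(2πr)/(2π)); simple-harmonic s = (h/2)(1 − cos(πr))
β=21°: printed 2.8000 | uniform 2.8000, cycloidal 1.7699, simple-harmonic 2.1840
β=36°: printed 4.8000 | uniform 4.8000, cycloidal 5.5484, simple-harmonic 5.2361
β=51°: printed 6.8000 | uniform 6.8000, cycloidal 7.8301, simple-harmonic 7.5640
only one law matches every sample → uniform

uniform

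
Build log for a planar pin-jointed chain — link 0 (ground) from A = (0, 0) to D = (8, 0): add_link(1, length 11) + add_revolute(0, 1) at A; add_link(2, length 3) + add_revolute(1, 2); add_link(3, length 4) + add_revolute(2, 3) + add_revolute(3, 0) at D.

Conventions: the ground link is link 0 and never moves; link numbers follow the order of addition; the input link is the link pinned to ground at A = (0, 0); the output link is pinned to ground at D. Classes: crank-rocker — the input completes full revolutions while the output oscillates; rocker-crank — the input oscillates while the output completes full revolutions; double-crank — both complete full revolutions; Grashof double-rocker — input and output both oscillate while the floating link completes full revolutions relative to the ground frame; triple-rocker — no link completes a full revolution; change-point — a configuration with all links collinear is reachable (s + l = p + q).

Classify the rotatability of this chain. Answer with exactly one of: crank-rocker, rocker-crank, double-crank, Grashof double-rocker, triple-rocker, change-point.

lengths: ground=8, input=11, coupler=3, output=4
sorted: s=3 (shortest), l=11 (longest), p+q=12
s + l = 14 vs p + q = 12
s + l > p + q → non-Grashof → no link fully rotates → triple-rocker

triple-rocker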